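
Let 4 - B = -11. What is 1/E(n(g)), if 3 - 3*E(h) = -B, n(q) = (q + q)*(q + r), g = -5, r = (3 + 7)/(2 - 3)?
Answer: ⅙ ≈ 0.16667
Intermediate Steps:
B = 15 (B = 4 - 1*(-11) = 4 + 11 = 15)
r = -10 (r = 10/(-1) = 10*(-1) = -10)
n(q) = 2*q*(-10 + q) (n(q) = (q + q)*(q - 10) = (2*q)*(-10 + q) = 2*q*(-10 + q))
E(h) = 6 (E(h) = 1 - (-1)*15/3 = 1 - ⅓*(-15) = 1 + 5 = 6)
1/E(n(g)) = 1/6 = ⅙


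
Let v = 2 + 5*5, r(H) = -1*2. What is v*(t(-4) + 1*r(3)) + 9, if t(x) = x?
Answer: -153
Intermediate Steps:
r(H) = -2
v = 27 (v = 2 + 25 = 27)
v*(t(-4) + 1*r(3)) + 9 = 27*(-4 + 1*(-2)) + 9 = 27*(-4 - 2) + 9 = 27*(-6) + 9 = -162 + 9 = -153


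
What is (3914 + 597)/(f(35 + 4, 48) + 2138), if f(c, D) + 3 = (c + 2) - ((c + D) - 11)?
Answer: 4511/2100 ≈ 2.1481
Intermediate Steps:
f(c, D) = 10 - D (f(c, D) = -3 + ((c + 2) - ((c + D) - 11)) = -3 + ((2 + c) - ((D + c) - 11)) = -3 + ((2 + c) - (-11 + D + c)) = -3 + ((2 + c) + (11 - D - c)) = -3 + (13 - D) = 10 - D)
(3914 + 597)/(f(35 + 4, 48) + 2138) = (3914 + 597)/((10 - 1*48) + 2138) = 4511/((10 - 48) + 2138) = 4511/(-38 + 2138) = 4511/2100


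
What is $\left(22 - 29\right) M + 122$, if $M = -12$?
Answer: $206$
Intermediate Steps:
$\left(22 - 29\right) M + 122 = \left(22 - 29\right) \left(-12\right) + 122 = \left(-7\right) \left(-12\right) + 122 = 84 + 122 = 206$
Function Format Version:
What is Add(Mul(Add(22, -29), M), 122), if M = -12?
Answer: 206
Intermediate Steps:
Add(Mul(Add(22, -29), M), 122) = Add(Mul(Add(22, -29), -12), 122) = Add(Mul(-7, -12), 122) = Add(84, 122) = 206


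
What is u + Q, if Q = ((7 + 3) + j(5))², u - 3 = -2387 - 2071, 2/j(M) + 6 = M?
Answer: -4391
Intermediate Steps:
j(M) = 2/(-6 + M)
u = -4455 (u = 3 + (-2387 - 2071) = 3 - 4458 = -4455)
Q = 64 (Q = ((7 + 3) + 2/(-6 + 5))² = (10 + 2/(-1))² = (10 + 2*(-1))² = (10 - 2)² = 8² = 64)
u + Q = -4455 + 64 = -4391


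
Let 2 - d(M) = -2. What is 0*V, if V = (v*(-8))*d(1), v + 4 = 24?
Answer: 0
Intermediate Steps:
v = 20 (v = -4 + 24 = 20)
d(M) = 4 (d(M) = 2 - 1*(-2) = 2 + 2 = 4)
V = -640 (V = (20*(-8))*4 = -160*4 = -640)
0*V = 0*(-640) = 0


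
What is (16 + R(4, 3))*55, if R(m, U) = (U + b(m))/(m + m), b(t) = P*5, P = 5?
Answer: 2145/2 ≈ 1072.5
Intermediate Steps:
b(t) = 25 (b(t) = 5*5 = 25)
R(m, U) = (25 + U)/(2*m) (R(m, U) = (U + 25)/(m + m) = (25 + U)/((2*m)) = (25 + U)*(1/(2*m)) = (25 + U)/(2*m))
(16 + R(4, 3))*55 = (16 + (½)*(25 + 3)/4)*55 = (16 + (½)*(¼)*28)*55 = (16 + 7/2)*55 = (39/2)*55 = 2145/2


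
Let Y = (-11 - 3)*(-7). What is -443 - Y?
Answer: -541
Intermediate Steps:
Y = 98 (Y = -14*(-7) = 98)
-443 - Y = -443 - 1*98 = -443 - 98 = -541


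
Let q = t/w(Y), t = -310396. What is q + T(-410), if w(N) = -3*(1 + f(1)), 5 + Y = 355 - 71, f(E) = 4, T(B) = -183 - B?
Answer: 313801/15 ≈ 20920.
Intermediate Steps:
Y = 279 (Y = -5 + (355 - 71) = -5 + 284 = 279)
w(N) = -15 (w(N) = -3*(1 + 4) = -3*5 = -15)
q = 310396/15 (q = -310396/(-15) = -310396*(-1/15) = 310396/15 ≈ 20693.)
q + T(-410) = 310396/15 + (-183 - 1*(-410)) = 310396/15 + (-183 + 410) = 310396/15 + 227 = 313801/15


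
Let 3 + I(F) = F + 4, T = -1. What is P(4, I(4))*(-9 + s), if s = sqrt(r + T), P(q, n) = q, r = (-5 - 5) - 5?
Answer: -36 + 16*I ≈ -36.0 + 16.0*I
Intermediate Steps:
r = -15 (r = -10 - 5 = -15)
I(F) = 1 + F (I(F) = -3 + (F + 4) = -3 + (4 + F) = 1 + F)
s = 4*I (s = sqrt(-15 - 1) = sqrt(-16) = 4*I ≈ 4.0*I)
P(4, I(4))*(-9 + s) = 4*(-9 + 4*I) = -36 + 16*I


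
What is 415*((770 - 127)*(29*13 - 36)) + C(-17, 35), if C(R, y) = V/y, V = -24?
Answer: 3184795051/35 ≈ 9.0994e+7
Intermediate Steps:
C(R, y) = -24/y
415*((770 - 127)*(29*13 - 36)) + C(-17, 35) = 415*((770 - 127)*(29*13 - 36)) - 24/35 = 415*(643*(377 - 36)) - 24*1/35 = 415*(643*341) - 24/35 = 415*219263 - 24/35 = 90994145 - 24/35 = 3184795051/35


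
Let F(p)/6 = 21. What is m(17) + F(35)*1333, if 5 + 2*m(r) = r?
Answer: 167964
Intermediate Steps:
m(r) = -5/2 + r/2
F(p) = 126 (F(p) = 6*21 = 126)
m(17) + F(35)*1333 = (-5/2 + (1/2)*17) + 126*1333 = (-5/2 + 17/2) + 167958 = 6 + 167958 = 167964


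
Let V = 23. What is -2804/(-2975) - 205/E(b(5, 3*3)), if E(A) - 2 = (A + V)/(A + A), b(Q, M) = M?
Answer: -317267/5950 ≈ -53.322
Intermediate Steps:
E(A) = 2 + (23 + A)/(2*A) (E(A) = 2 + (A + 23)/(A + A) = 2 + (23 + A)/((2*A)) = 2 + (23 + A)*(1/(2*A)) = 2 + (23 + A)/(2*A))
-2804/(-2975) - 205/E(b(5, 3*3)) = -2804/(-2975) - 205*18/(23 + 5*(3*3)) = -2804*(-1/2975) - 205*18/(23 + 5*9) = 2804/2975 - 205*18/(23 + 45) = 2804/2975 - 205/((1/2)*(1/9)*68) = 2804/2975 - 205/34/9 = 2804/2975 - 205*9/34 = 2804/2975 - 1845/34 = -317267/5950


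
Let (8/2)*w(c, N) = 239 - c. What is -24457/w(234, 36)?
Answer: -97828/5 ≈ -19566.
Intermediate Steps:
w(c, N) = 239/4 - c/4 (w(c, N) = (239 - c)/4 = 239/4 - c/4)
-24457/w(234, 36) = -24457/(239/4 - ¼*234) = -24457/(239/4 - 117/2) = -24457/5/4 = -24457*⅘ = -97828/5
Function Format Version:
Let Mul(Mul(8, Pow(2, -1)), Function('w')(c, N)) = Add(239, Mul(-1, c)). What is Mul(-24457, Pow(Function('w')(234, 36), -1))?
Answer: Rational(-97828, 5) ≈ -19566.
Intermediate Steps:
Function('w')(c, N) = Add(Rational(239, 4), Mul(Rational(-1, 4), c)) (Function('w')(c, N) = Mul(Rational(1, 4), Add(239, Mul(-1, c))) = Add(Rational(239, 4), Mul(Rational(-1, 4), c)))
Mul(-24457, Pow(Function('w')(234, 36), -1)) = Mul(-24457, Pow(Add(Rational(239, 4), Mul(Rational(-1, 4), 234)), -1)) = Mul(-24457, Pow(Add(Rational(239, 4), Rational(-117, 2)), -1)) = Mul(-24457, Pow(Rational(5, 4), -1)) = Mul(-24457, Rational(4, 5)) = Rational(-97828, 5)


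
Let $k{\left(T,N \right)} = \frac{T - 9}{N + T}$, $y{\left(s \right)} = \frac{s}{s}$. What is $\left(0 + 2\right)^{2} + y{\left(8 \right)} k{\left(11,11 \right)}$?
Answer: $\frac{45}{11} \approx 4.0909$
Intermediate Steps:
$y{\left(s \right)} = 1$
$k{\left(T,N \right)} = \frac{-9 + T}{N + T}$
$\left(0 + 2\right)^{2} + y{\left(8 \right)} k{\left(11,11 \right)} = \left(0 + 2\right)^{2} + 1 \frac{-9 + 11}{11 + 11} = 2^{2} + 1 \cdot \frac{1}{22} \cdot 2 = 4 + 1 \cdot \frac{1}{22} \cdot 2 = 4 + 1 \cdot \frac{1}{11} = 4 + \frac{1}{11} = \frac{45}{11}$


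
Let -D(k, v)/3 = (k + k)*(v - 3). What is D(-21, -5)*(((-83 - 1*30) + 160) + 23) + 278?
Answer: -70282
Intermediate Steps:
D(k, v) = -6*k*(-3 + v) (D(k, v) = -3*(k + k)*(v - 3) = -3*2*k*(-3 + v) = -6*k*(-3 + v))
D(-21, -5)*(((-83 - 1*30) + 160) + 23) + 278 = (6*(-21)*(3 - 1*(-5)))*(((-83 - 1*30) + 160) + 23) + 278 = (6*(-21)*(3 + 5))*(((-83 - 30) + 160) + 23) + 278 = (6*(-21)*8)*((-113 + 160) + 23) + 278 = -1008*(47 + 23) + 278 = -1008*70 + 278 = -70560 + 278 = -70282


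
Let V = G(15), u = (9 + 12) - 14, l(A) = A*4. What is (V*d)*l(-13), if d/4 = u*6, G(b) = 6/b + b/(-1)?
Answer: 637728/5 ≈ 1.2755e+5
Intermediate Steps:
l(A) = 4*A
u = 7 (u = 21 - 14 = 7)
G(b) = -b + 6/b (G(b) = 6/b + b*(-1) = 6/b - b = -b + 6/b)
d = 168 (d = 4*(7*6) = 4*42 = 168)
V = -73/5 (V = -1*15 + 6/15 = -15 + 6*(1/15) = -15 + ⅖ = -73/5 ≈ -14.600)
(V*d)*l(-13) = (-73/5*168)*(4*(-13)) = -12264/5*(-52) = 637728/5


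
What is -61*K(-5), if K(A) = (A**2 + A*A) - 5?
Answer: -2745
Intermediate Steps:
K(A) = -5 + 2*A**2 (K(A) = (A**2 + A**2) - 5 = 2*A**2 - 5 = -5 + 2*A**2)
-61*K(-5) = -61*(-5 + 2*(-5)**2) = -61*(-5 + 2*25) = -61*(-5 + 50) = -61*45 = -2745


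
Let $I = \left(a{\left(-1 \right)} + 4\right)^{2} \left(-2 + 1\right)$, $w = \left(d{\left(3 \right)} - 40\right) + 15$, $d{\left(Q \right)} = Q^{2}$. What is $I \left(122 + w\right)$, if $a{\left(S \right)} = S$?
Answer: $-954$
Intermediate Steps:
$w = -16$ ($w = \left(3^{2} - 40\right) + 15 = \left(9 - 40\right) + 15 = -31 + 15 = -16$)
$I = -9$ ($I = \left(-1 + 4\right)^{2} \left(-2 + 1\right) = 3^{2} \left(-1\right) = 9 \left(-1\right) = -9$)
$I \left(122 + w\right) = - 9 \left(122 - 16\right) = \left(-9\right) 106 = -954$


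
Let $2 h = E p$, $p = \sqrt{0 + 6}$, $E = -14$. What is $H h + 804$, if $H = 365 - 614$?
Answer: $804 + 1743 \sqrt{6} \approx 5073.5$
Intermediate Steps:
$p = \sqrt{6} \approx 2.4495$
$h = - 7 \sqrt{6}$ ($h = \frac{\left(-14\right) \sqrt{6}}{2} = - 7 \sqrt{6} \approx -17.146$)
$H = -249$ ($H = 365 - 614 = -249$)
$H h + 804 = - 249 \left(- 7 \sqrt{6}\right) + 804 = 1743 \sqrt{6} + 804 = 804 + 1743 \sqrt{6}$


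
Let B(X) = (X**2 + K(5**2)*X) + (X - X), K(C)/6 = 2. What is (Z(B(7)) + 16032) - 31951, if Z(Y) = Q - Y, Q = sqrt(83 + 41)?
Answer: -16052 + 2*sqrt(31) ≈ -16041.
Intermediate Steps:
K(C) = 12 (K(C) = 6*2 = 12)
Q = 2*sqrt(31) (Q = sqrt(124) = 2*sqrt(31) ≈ 11.136)
B(X) = X**2 + 12*X (B(X) = (X**2 + 12*X) + (X - X) = (X**2 + 12*X) + 0 = X**2 + 12*X)
Z(Y) = -Y + 2*sqrt(31) (Z(Y) = 2*sqrt(31) - Y = -Y + 2*sqrt(31))
(Z(B(7)) + 16032) - 31951 = ((-7*(12 + 7) + 2*sqrt(31)) + 16032) - 31951 = ((-7*19 + 2*sqrt(31)) + 16032) - 31951 = ((-1*133 + 2*sqrt(31)) + 16032) - 31951 = ((-133 + 2*sqrt(31)) + 16032) - 31951 = (15899 + 2*sqrt(31)) - 31951 = -16052 + 2*sqrt(31)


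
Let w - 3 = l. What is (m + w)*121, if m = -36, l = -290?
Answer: -39083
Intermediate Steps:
w = -287 (w = 3 - 290 = -287)
(m + w)*121 = (-36 - 287)*121 = -323*121 = -39083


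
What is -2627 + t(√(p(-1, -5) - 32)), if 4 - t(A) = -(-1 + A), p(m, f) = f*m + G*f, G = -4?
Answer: -2624 + I*√7 ≈ -2624.0 + 2.6458*I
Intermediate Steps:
p(m, f) = -4*f + f*m (p(m, f) = f*m - 4*f = -4*f + f*m)
t(A) = 3 + A (t(A) = 4 - (-1)*(-1 + A) = 4 - (1 - A) = 4 + (-1 + A) = 3 + A)
-2627 + t(√(p(-1, -5) - 32)) = -2627 + (3 + √(-5*(-4 - 1) - 32)) = -2627 + (3 + √(-5*(-5) - 32)) = -2627 + (3 + √(25 - 32)) = -2627 + (3 + √(-7)) = -2627 + (3 + I*√7) = -2624 + I*√7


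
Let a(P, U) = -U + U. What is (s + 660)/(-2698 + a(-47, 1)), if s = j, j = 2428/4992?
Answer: -824287/3367104 ≈ -0.24481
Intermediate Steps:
a(P, U) = 0
j = 607/1248 (j = 2428*(1/4992) = 607/1248 ≈ 0.48638)
s = 607/1248 ≈ 0.48638
(s + 660)/(-2698 + a(-47, 1)) = (607/1248 + 660)/(-2698 + 0) = (824287/1248)/(-2698) = (824287/1248)*(-1/2698) = -824287/3367104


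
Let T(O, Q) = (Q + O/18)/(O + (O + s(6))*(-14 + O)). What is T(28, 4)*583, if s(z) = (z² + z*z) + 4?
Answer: 275/126 ≈ 2.1825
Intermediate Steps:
s(z) = 4 + 2*z² (s(z) = (z² + z²) + 4 = 2*z² + 4 = 4 + 2*z²)
T(O, Q) = (Q + O/18)/(O + (-14 + O)*(76 + O)) (T(O, Q) = (Q + O/18)/(O + (O + (4 + 2*6²))*(-14 + O)) = (Q + O*(1/18))/(O + (O + (4 + 2*36))*(-14 + O)) = (Q + O/18)/(O + (O + (4 + 72))*(-14 + O)) = (Q + O/18)/(O + (O + 76)*(-14 + O)) = (Q + O/18)/(O + (76 + O)*(-14 + O)) = (Q + O/18)/(O + (-14 + O)*(76 + O)))
T(28, 4)*583 = ((4 + (1/18)*28)/(-1064 + 28² + 63*28))*583 = ((4 + 14/9)/(-1064 + 784 + 1764))*583 = ((50/9)/1484)*583 = ((1/1484)*(50/9))*583 = (25/6678)*583 = 275/126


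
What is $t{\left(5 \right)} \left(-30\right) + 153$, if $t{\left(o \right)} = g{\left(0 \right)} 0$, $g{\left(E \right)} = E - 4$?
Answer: $153$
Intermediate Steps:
$g{\left(E \right)} = -4 + E$ ($g{\left(E \right)} = E - 4 = -4 + E$)
$t{\left(o \right)} = 0$ ($t{\left(o \right)} = \left(-4 + 0\right) 0 = \left(-4\right) 0 = 0$)
$t{\left(5 \right)} \left(-30\right) + 153 = 0 \left(-30\right) + 153 = 0 + 153 = 153$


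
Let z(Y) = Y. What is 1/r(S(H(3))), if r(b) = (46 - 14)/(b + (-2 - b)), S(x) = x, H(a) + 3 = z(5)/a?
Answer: -1/16 ≈ -0.062500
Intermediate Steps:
H(a) = -3 + 5/a
r(b) = -16 (r(b) = 32/(-2) = 32*(-1/2) = -16)
1/r(S(H(3))) = 1/(-16) = -1/16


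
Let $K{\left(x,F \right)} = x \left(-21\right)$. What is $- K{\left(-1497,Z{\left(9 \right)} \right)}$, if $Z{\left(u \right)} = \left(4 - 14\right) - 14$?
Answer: $-31437$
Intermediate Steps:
$Z{\left(u \right)} = -24$ ($Z{\left(u \right)} = -10 - 14 = -24$)
$K{\left(x,F \right)} = - 21 x$
$- K{\left(-1497,Z{\left(9 \right)} \right)} = - \left(-21\right) \left(-1497\right) = \left(-1\right) 31437 = -31437$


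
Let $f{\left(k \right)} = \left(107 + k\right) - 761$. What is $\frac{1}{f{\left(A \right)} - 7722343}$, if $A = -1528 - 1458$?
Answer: $- \frac{1}{7725983} \approx -1.2943 \cdot 10^{-7}$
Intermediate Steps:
$A = -2986$
$f{\left(k \right)} = -654 + k$
$\frac{1}{f{\left(A \right)} - 7722343} = \frac{1}{\left(-654 - 2986\right) - 7722343} = \frac{1}{-3640 - 7722343} = \frac{1}{-7725983} = - \frac{1}{7725983}$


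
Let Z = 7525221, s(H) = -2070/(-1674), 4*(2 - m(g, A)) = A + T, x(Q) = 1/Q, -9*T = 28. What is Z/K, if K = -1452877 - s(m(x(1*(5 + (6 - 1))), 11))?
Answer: -699845553/135117676 ≈ -5.1795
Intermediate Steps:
T = -28/9 (T = -1/9*28 = -28/9 ≈ -3.1111)
m(g, A) = 25/9 - A/4 (m(g, A) = 2 - (A - 28/9)/4 = 2 - (-28/9 + A)/4 = 2 + (7/9 - A/4) = 25/9 - A/4)
s(H) = 115/93 (s(H) = -2070*(-1/1674) = 115/93)
K = -135117676/93 (K = -1452877 - 1*115/93 = -1452877 - 115/93 = -135117676/93 ≈ -1.4529e+6)
Z/K = 7525221/(-135117676/93) = 7525221*(-93/135117676) = -699845553/135117676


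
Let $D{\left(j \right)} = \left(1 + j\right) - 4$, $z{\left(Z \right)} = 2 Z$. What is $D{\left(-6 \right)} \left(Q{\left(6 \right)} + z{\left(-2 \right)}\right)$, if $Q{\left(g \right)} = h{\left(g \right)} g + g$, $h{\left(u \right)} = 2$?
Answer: $-126$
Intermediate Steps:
$Q{\left(g \right)} = 3 g$ ($Q{\left(g \right)} = 2 g + g = 3 g$)
$D{\left(j \right)} = -3 + j$
$D{\left(-6 \right)} \left(Q{\left(6 \right)} + z{\left(-2 \right)}\right) = \left(-3 - 6\right) \left(3 \cdot 6 + 2 \left(-2\right)\right) = - 9 \left(18 - 4\right) = \left(-9\right) 14 = -126$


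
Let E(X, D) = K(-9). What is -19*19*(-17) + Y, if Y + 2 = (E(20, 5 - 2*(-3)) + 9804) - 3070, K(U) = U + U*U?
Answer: 12941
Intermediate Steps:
K(U) = U + U**2
E(X, D) = 72 (E(X, D) = -9*(1 - 9) = -9*(-8) = 72)
Y = 6804 (Y = -2 + ((72 + 9804) - 3070) = -2 + (9876 - 3070) = -2 + 6806 = 6804)
-19*19*(-17) + Y = -19*19*(-17) + 6804 = -361*(-17) + 6804 = 6137 + 6804 = 12941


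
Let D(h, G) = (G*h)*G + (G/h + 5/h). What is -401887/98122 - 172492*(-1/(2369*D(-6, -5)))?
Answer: -79867902737/17433826350 ≈ -4.5812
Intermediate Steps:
D(h, G) = 5/h + G/h + h*G**2 (D(h, G) = h*G**2 + (5/h + G/h) = 5/h + G/h + h*G**2)
-401887/98122 - 172492*(-1/(2369*D(-6, -5))) = -401887/98122 - 172492*6/(2369*(5 - 5 + (-5)**2*(-6)**2)) = -401887*1/98122 - 172492*6/(2369*(5 - 5 + 25*36)) = -401887/98122 - 172492*6/(2369*(5 - 5 + 900)) = -401887/98122 - 172492/(-1/6*900*(-2369)) = -401887/98122 - 172492/((-150*(-2369))) = -401887/98122 - 172492/355350 = -401887/98122 - 172492*1/355350 = -401887/98122 - 86246/177675 = -79867902737/17433826350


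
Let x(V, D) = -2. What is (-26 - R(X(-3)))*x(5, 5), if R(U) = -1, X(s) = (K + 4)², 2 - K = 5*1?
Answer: 50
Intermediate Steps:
K = -3 (K = 2 - 5 = -3)
X(s) = 1 (X(s) = (-3 + 4)² = 1² = 1)
(-26 - R(X(-3)))*x(5, 5) = (-26 - 1*(-1))*(-2) = (-26 + 1)*(-2) = -25*(-2) = 50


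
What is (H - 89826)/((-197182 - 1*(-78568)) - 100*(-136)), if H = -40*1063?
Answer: 66173/52507 ≈ 1.2603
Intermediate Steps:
H = -42520
(H - 89826)/((-197182 - 1*(-78568)) - 100*(-136)) = (-42520 - 89826)/((-197182 - 1*(-78568)) - 100*(-136)) = -132346/((-197182 + 78568) + 13600) = -132346/(-118614 + 13600) = -132346/(-105014) = -132346*(-1/105014) = 66173/52507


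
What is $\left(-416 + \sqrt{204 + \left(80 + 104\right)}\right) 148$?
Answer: $-61568 + 296 \sqrt{97} \approx -58653.0$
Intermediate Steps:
$\left(-416 + \sqrt{204 + \left(80 + 104\right)}\right) 148 = \left(-416 + \sqrt{204 + 184}\right) 148 = \left(-416 + \sqrt{388}\right) 148 = \left(-416 + 2 \sqrt{97}\right) 148 = -61568 + 296 \sqrt{97}$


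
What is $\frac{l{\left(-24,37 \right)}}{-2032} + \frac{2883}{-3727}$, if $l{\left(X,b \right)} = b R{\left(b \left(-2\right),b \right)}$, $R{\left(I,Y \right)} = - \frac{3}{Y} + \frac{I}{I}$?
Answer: $- \frac{2992487}{3786632} \approx -0.79028$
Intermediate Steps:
$R{\left(I,Y \right)} = 1 - \frac{3}{Y}$ ($R{\left(I,Y \right)} = - \frac{3}{Y} + 1 = 1 - \frac{3}{Y}$)
$l{\left(X,b \right)} = -3 + b$ ($l{\left(X,b \right)} = b \frac{-3 + b}{b} = -3 + b$)
$\frac{l{\left(-24,37 \right)}}{-2032} + \frac{2883}{-3727} = \frac{-3 + 37}{-2032} + \frac{2883}{-3727} = 34 \left(- \frac{1}{2032}\right) + 2883 \left(- \frac{1}{3727}\right) = - \frac{17}{1016} - \frac{2883}{3727} = - \frac{2992487}{3786632}$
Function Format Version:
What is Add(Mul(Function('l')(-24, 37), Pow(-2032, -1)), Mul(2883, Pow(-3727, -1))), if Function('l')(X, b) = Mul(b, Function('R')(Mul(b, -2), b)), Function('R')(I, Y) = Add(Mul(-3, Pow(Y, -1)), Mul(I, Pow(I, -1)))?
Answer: Rational(-2992487, 3786632) ≈ -0.79028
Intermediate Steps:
Function('R')(I, Y) = Add(1, Mul(-3, Pow(Y, -1))) (Function('R')(I, Y) = Add(Mul(-3, Pow(Y, -1)), 1) = Add(1, Mul(-3, Pow(Y, -1))))
Function('l')(X, b) = Add(-3, b) (Function('l')(X, b) = Mul(b, Mul(Pow(b, -1), Add(-3, b))) = Add(-3, b))
Add(Mul(Function('l')(-24, 37), Pow(-2032, -1)), Mul(2883, Pow(-3727, -1))) = Add(Mul(Add(-3, 37), Pow(-2032, -1)), Mul(2883, Pow(-3727, -1))) = Add(Mul(34, Rational(-1, 2032)), Mul(2883, Rational(-1, 3727))) = Add(Rational(-17, 1016), Rational(-2883, 3727)) = Rational(-2992487, 3786632)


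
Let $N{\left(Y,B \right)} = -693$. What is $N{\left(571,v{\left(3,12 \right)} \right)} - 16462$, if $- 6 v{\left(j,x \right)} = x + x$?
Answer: $-17155$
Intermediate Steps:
$v{\left(j,x \right)} = - \frac{x}{3}$ ($v{\left(j,x \right)} = - \frac{x + x}{6} = - \frac{2 x}{6} = - \frac{x}{3}$)
$N{\left(571,v{\left(3,12 \right)} \right)} - 16462 = -693 - 16462 = -17155$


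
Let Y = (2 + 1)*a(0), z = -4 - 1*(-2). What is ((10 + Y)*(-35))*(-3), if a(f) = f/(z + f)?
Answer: 1050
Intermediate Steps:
z = -2 (z = -4 + 2 = -2)
a(f) = f/(-2 + f)
Y = 0 (Y = (2 + 1)*(0/(-2 + 0)) = 3*(0/(-2)) = 3*(0*(-½)) = 3*0 = 0)
((10 + Y)*(-35))*(-3) = ((10 + 0)*(-35))*(-3) = (10*(-35))*(-3) = -350*(-3) = 1050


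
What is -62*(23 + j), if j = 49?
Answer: -4464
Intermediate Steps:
-62*(23 + j) = -62*(23 + 49) = -62*72 = -4464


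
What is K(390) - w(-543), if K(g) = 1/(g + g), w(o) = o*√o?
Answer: 1/780 + 543*I*√543 ≈ 0.0012821 + 12653.0*I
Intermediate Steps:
w(o) = o^(3/2)
K(g) = 1/(2*g)
K(390) - w(-543) = (½)/390 - (-543)^(3/2) = (½)*(1/390) - (-543)*I*√543 = 1/780 + 543*I*√543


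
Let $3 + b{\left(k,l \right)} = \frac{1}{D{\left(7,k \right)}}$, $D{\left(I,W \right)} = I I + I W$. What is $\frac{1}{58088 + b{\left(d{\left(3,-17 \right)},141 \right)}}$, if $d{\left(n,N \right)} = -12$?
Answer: $\frac{35}{2032974} \approx 1.7216 \cdot 10^{-5}$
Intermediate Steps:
$D{\left(I,W \right)} = I^{2} + I W$
$b{\left(k,l \right)} = -3 + \frac{1}{49 + 7 k}$ ($b{\left(k,l \right)} = -3 + \frac{1}{7 \left(7 + k\right)} = -3 + \frac{1}{49 + 7 k}$)
$\frac{1}{58088 + b{\left(d{\left(3,-17 \right)},141 \right)}} = \frac{1}{58088 + \frac{-146 - -252}{7 \left(7 - 12\right)}} = \frac{1}{58088 + \frac{-146 + 252}{7 \left(-5\right)}} = \frac{1}{58088 + \frac{1}{7} \left(- \frac{1}{5}\right) 106} = \frac{1}{58088 - \frac{106}{35}} = \frac{1}{\frac{2032974}{35}} = \frac{35}{2032974}$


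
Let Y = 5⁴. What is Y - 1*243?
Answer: 382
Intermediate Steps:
Y = 625
Y - 1*243 = 625 - 1*243 = 625 - 243 = 382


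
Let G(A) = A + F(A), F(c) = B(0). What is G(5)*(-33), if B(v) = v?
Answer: -165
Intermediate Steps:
F(c) = 0
G(A) = A (G(A) = A + 0 = A)
G(5)*(-33) = 5*(-33) = -165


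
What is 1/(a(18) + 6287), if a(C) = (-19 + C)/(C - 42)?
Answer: 24/150889 ≈ 0.00015906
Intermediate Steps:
a(C) = (-19 + C)/(-42 + C)
1/(a(18) + 6287) = 1/((-19 + 18)/(-42 + 18) + 6287) = 1/(-1/(-24) + 6287) = 1/(-1/24*(-1) + 6287) = 1/(1/24 + 6287) = 1/(150889/24) = 24/150889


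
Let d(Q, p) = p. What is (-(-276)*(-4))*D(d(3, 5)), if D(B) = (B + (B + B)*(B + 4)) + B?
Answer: -110400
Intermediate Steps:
D(B) = 2*B + 2*B*(4 + B) (D(B) = (B + (2*B)*(4 + B)) + B = (B + 2*B*(4 + B)) + B = 2*B + 2*B*(4 + B))
(-(-276)*(-4))*D(d(3, 5)) = (-(-276)*(-4))*(2*5*(5 + 5)) = (-46*24)*(2*5*10) = -1104*100 = -110400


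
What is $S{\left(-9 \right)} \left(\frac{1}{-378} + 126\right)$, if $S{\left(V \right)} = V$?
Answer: $- \frac{47627}{42} \approx -1134.0$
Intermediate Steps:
$S{\left(-9 \right)} \left(\frac{1}{-378} + 126\right) = - 9 \left(\frac{1}{-378} + 126\right) = - 9 \left(- \frac{1}{378} + 126\right) = \left(-9\right) \frac{47627}{378} = - \frac{47627}{42}$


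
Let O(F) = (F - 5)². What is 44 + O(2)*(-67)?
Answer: -559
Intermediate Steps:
O(F) = (-5 + F)²
44 + O(2)*(-67) = 44 + (-5 + 2)²*(-67) = 44 + (-3)²*(-67) = 44 + 9*(-67) = 44 - 603 = -559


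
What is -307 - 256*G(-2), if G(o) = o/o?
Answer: -563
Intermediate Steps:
G(o) = 1
-307 - 256*G(-2) = -307 - 256*1 = -307 - 256 = -563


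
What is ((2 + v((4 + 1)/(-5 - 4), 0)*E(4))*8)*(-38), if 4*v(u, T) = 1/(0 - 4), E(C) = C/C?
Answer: -589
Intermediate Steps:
E(C) = 1
v(u, T) = -1/16 (v(u, T) = 1/(4*(0 - 4)) = (¼)/(-4) = (¼)*(-¼) = -1/16)
((2 + v((4 + 1)/(-5 - 4), 0)*E(4))*8)*(-38) = ((2 - 1/16*1)*8)*(-38) = ((2 - 1/16)*8)*(-38) = ((31/16)*8)*(-38) = (31/2)*(-38) = -589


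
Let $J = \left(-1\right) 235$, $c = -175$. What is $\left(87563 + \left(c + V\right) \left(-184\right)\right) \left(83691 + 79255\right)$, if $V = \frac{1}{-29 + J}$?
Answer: $\frac{643995507092}{33} \approx 1.9515 \cdot 10^{10}$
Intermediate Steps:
$J = -235$
$V = - \frac{1}{264}$ ($V = \frac{1}{-29 - 235} = \frac{1}{-264} = - \frac{1}{264} \approx -0.0037879$)
$\left(87563 + \left(c + V\right) \left(-184\right)\right) \left(83691 + 79255\right) = \left(87563 + \left(-175 - \frac{1}{264}\right) \left(-184\right)\right) \left(83691 + 79255\right) = \left(87563 - - \frac{1062623}{33}\right) 162946 = \left(87563 + \frac{1062623}{33}\right) 162946 = \frac{3952202}{33} \cdot 162946 = \frac{643995507092}{33}$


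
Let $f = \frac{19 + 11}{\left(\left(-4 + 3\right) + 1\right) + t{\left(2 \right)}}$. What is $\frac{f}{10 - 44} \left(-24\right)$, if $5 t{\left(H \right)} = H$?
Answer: $\frac{900}{17} \approx 52.941$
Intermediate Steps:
$t{\left(H \right)} = \frac{H}{5}$
$f = 75$ ($f = \frac{19 + 11}{\left(\left(-4 + 3\right) + 1\right) + \frac{1}{5} \cdot 2} = \frac{30}{\left(-1 + 1\right) + \frac{2}{5}} = \frac{30}{0 + \frac{2}{5}} = \frac{30}{\frac{2}{5}} = 30 \cdot \frac{5}{2} = 75$)
$\frac{f}{10 - 44} \left(-24\right) = \frac{1}{10 - 44} \cdot 75 \left(-24\right) = \frac{1}{-34} \cdot 75 \left(-24\right) = \left(- \frac{1}{34}\right) 75 \left(-24\right) = \left(- \frac{75}{34}\right) \left(-24\right) = \frac{900}{17}$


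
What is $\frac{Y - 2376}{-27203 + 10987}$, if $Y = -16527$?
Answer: $\frac{18903}{16216} \approx 1.1657$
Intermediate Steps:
$\frac{Y - 2376}{-27203 + 10987} = \frac{-16527 - 2376}{-27203 + 10987} = - \frac{18903}{-16216} = \left(-18903\right) \left(- \frac{1}{16216}\right) = \frac{18903}{16216}$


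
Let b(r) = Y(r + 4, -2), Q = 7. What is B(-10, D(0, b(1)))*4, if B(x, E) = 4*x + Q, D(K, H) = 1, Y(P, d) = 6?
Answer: -132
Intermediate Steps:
b(r) = 6
B(x, E) = 7 + 4*x (B(x, E) = 4*x + 7 = 7 + 4*x)
B(-10, D(0, b(1)))*4 = (7 + 4*(-10))*4 = (7 - 40)*4 = -33*4 = -132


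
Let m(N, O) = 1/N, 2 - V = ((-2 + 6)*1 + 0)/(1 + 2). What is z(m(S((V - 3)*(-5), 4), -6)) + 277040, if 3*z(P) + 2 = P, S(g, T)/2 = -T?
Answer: 6648943/24 ≈ 2.7704e+5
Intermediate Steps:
V = ⅔ (V = 2 - ((-2 + 6)*1 + 0)/(1 + 2) = 2 - (4*1 + 0)/3 = 2 - (4 + 0)/3 = 2 - 4/3 = ⅔ ≈ 0.66667)
S(g, T) = -2*T (S(g, T) = 2*(-T) = -2*T)
z(P) = -⅔ + P/3
z(m(S((V - 3)*(-5), 4), -6)) + 277040 = (-⅔ + 1/(3*((-2*4)))) + 277040 = (-⅔ + (⅓)/(-8)) + 277040 = (-⅔ + (⅓)*(-⅛)) + 277040 = (-⅔ - 1/24) + 277040 = -17/24 + 277040 = 6648943/24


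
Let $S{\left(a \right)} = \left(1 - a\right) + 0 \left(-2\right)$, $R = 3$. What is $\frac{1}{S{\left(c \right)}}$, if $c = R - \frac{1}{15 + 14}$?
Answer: $- \frac{29}{57} \approx -0.50877$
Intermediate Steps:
$c = \frac{86}{29}$ ($c = 3 - \frac{1}{15 + 14} = 3 - \frac{1}{29} = \frac{86}{29} \approx 2.9655$)
$S{\left(a \right)} = 1 - a$ ($S{\left(a \right)} = \left(1 - a\right) + 0 = 1 - a$)
$\frac{1}{S{\left(c \right)}} = \frac{1}{1 - \frac{86}{29}} = \frac{1}{- \frac{57}{29}} = - \frac{29}{57}$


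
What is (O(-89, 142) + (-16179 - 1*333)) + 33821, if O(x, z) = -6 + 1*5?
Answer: 17308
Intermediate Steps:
O(x, z) = -1 (O(x, z) = -6 + 5 = -1)
(O(-89, 142) + (-16179 - 1*333)) + 33821 = (-1 + (-16179 - 1*333)) + 33821 = (-1 + (-16179 - 333)) + 33821 = (-1 - 16512) + 33821 = -16513 + 33821 = 17308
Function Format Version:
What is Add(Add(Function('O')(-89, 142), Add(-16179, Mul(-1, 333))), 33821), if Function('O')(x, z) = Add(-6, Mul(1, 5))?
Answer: 17308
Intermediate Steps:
Function('O')(x, z) = -1 (Function('O')(x, z) = Add(-6, 5) = -1)
Add(Add(Function('O')(-89, 142), Add(-16179, Mul(-1, 333))), 33821) = Add(Add(-1, Add(-16179, Mul(-1, 333))), 33821) = Add(Add(-1, Add(-16179, -333)), 33821) = Add(Add(-1, -16512), 33821) = Add(-16513, 33821) = 17308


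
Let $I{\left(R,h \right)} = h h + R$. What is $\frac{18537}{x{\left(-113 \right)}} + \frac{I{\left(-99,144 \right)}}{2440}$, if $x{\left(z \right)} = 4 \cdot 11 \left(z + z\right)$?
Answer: $\frac{9999003}{1516460} \approx 6.5937$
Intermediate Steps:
$x{\left(z \right)} = 88 z$ ($x{\left(z \right)} = 44 \cdot 2 z = 88 z$)
$I{\left(R,h \right)} = R + h^{2}$ ($I{\left(R,h \right)} = h^{2} + R = R + h^{2}$)
$\frac{18537}{x{\left(-113 \right)}} + \frac{I{\left(-99,144 \right)}}{2440} = \frac{18537}{88 \left(-113\right)} + \frac{-99 + 144^{2}}{2440} = \frac{18537}{-9944} + \left(-99 + 20736\right) \frac{1}{2440} = 18537 \left(- \frac{1}{9944}\right) + 20637 \cdot \frac{1}{2440} = - \frac{18537}{9944} + \frac{20637}{2440} = \frac{9999003}{1516460}$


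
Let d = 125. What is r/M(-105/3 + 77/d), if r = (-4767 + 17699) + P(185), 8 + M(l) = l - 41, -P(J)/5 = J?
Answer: -1500875/10423 ≈ -144.00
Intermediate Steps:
P(J) = -5*J
M(l) = -49 + l (M(l) = -8 + (l - 41) = -8 + (-41 + l) = -49 + l)
r = 12007 (r = (-4767 + 17699) - 5*185 = 12932 - 925 = 12007)
r/M(-105/3 + 77/d) = 12007/(-49 + (-105/3 + 77/125)) = 12007/(-49 + (-105*1/3 + 77*(1/125))) = 12007/(-49 + (-35 + 77/125)) = 12007/(-49 - 4298/125) = 12007/(-10423/125) = 12007*(-125/10423) = -1500875/10423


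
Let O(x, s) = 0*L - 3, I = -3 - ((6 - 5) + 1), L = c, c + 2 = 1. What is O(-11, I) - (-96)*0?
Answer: -3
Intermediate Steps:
c = -1 (c = -2 + 1 = -1)
L = -1
I = -5 (I = -3 - (1 + 1) = -3 - 1*2 = -3 - 2 = -5)
O(x, s) = -3 (O(x, s) = 0*(-1) - 3 = 0 - 3 = -3)
O(-11, I) - (-96)*0 = -3 - (-96)*0 = -3 - 6*0 = -3 + 0 = -3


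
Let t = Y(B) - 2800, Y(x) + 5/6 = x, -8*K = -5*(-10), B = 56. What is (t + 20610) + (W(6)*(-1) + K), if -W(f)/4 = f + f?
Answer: 214883/12 ≈ 17907.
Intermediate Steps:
K = -25/4 (K = -(-5)*(-10)/8 = -⅛*50 = -25/4 ≈ -6.2500)
Y(x) = -⅚ + x
W(f) = -8*f (W(f) = -4*(f + f) = -8*f)
t = -16469/6 (t = (-⅚ + 56) - 2800 = 331/6 - 2800 = -16469/6 ≈ -2744.8)
(t + 20610) + (W(6)*(-1) + K) = (-16469/6 + 20610) + (-8*6*(-1) - 25/4) = 107191/6 + (-48*(-1) - 25/4) = 107191/6 + (48 - 25/4) = 107191/6 + 167/4 = 214883/12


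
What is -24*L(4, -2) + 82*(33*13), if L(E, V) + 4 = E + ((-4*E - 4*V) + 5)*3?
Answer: 35394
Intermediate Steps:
L(E, V) = 11 - 12*V - 11*E (L(E, V) = -4 + (E + ((-4*E - 4*V) + 5)*3) = -4 + (E + (5 - 4*E - 4*V)*3) = -4 + (E + (15 - 12*E - 12*V)) = -4 + (15 - 12*V - 11*E) = 11 - 12*V - 11*E)
-24*L(4, -2) + 82*(33*13) = -24*(11 - 12*(-2) - 11*4) + 82*(33*13) = -24*(11 + 24 - 44) + 82*429 = -24*(-9) + 35178 = 216 + 35178 = 35394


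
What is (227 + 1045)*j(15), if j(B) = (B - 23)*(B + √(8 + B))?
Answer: -152640 - 10176*√23 ≈ -2.0144e+5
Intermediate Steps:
j(B) = (-23 + B)*(B + √(8 + B))
(227 + 1045)*j(15) = (227 + 1045)*(15² - 23*15 - 23*√(8 + 15) + 15*√(8 + 15)) = 1272*(225 - 345 - 23*√23 + 15*√23) = 1272*(-120 - 8*√23) = -152640 - 10176*√23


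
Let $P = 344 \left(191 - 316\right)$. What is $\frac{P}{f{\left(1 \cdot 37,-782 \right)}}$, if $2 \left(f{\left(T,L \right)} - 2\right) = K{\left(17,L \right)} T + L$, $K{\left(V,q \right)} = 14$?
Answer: $\frac{4300}{13} \approx 330.77$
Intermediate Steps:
$f{\left(T,L \right)} = 2 + \frac{L}{2} + 7 T$ ($f{\left(T,L \right)} = 2 + \frac{14 T + L}{2} = 2 + \frac{L + 14 T}{2} = 2 + \left(\frac{L}{2} + 7 T\right) = 2 + \frac{L}{2} + 7 T$)
$P = -43000$ ($P = 344 \left(-125\right) = -43000$)
$\frac{P}{f{\left(1 \cdot 37,-782 \right)}} = - \frac{43000}{2 + \frac{1}{2} \left(-782\right) + 7 \cdot 1 \cdot 37} = - \frac{43000}{2 - 391 + 7 \cdot 37} = - \frac{43000}{2 - 391 + 259} = - \frac{43000}{-130} = \left(-43000\right) \left(- \frac{1}{130}\right) = \frac{4300}{13}$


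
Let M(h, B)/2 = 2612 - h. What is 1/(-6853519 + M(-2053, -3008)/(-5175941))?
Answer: -5175941/35473409995709 ≈ -1.4591e-7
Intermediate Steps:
M(h, B) = 5224 - 2*h (M(h, B) = 2*(2612 - h) = 5224 - 2*h)
1/(-6853519 + M(-2053, -3008)/(-5175941)) = 1/(-6853519 + (5224 - 2*(-2053))/(-5175941)) = 1/(-6853519 + (5224 + 4106)*(-1/5175941)) = 1/(-6853519 + 9330*(-1/5175941)) = 1/(-6853519 - 9330/5175941) = 1/(-35473409995709/5175941) = -5175941/35473409995709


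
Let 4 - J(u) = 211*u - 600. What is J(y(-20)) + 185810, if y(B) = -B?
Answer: 182194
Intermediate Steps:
J(u) = 604 - 211*u (J(u) = 4 - (211*u - 600) = 4 - (-600 + 211*u) = 4 + (600 - 211*u) = 604 - 211*u)
J(y(-20)) + 185810 = (604 - (-211)*(-20)) + 185810 = (604 - 211*20) + 185810 = (604 - 4220) + 185810 = -3616 + 185810 = 182194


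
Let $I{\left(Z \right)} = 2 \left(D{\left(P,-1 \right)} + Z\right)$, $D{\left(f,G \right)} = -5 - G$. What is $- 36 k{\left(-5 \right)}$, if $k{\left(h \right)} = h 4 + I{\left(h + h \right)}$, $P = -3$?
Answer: $1728$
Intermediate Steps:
$I{\left(Z \right)} = -8 + 2 Z$ ($I{\left(Z \right)} = 2 \left(\left(-5 - -1\right) + Z\right) = 2 \left(\left(-5 + 1\right) + Z\right) = 2 \left(-4 + Z\right) = -8 + 2 Z$)
$k{\left(h \right)} = -8 + 8 h$ ($k{\left(h \right)} = h 4 + \left(-8 + 2 \left(h + h\right)\right) = 4 h + \left(-8 + 2 \cdot 2 h\right) = 4 h + \left(-8 + 4 h\right) = -8 + 8 h$)
$- 36 k{\left(-5 \right)} = - 36 \left(-8 + 8 \left(-5\right)\right) = - 36 \left(-8 - 40\right) = \left(-36\right) \left(-48\right) = 1728$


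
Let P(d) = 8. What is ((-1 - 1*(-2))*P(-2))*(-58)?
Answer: -464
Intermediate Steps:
((-1 - 1*(-2))*P(-2))*(-58) = ((-1 - 1*(-2))*8)*(-58) = ((-1 + 2)*8)*(-58) = (1*8)*(-58) = 8*(-58) = -464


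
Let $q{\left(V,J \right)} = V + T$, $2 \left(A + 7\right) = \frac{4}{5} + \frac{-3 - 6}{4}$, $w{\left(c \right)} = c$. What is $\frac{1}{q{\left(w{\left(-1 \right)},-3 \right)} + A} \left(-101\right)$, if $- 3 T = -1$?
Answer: $\frac{12120}{1007} \approx 12.036$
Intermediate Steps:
$T = \frac{1}{3}$ ($T = \left(- \frac{1}{3}\right) \left(-1\right) = \frac{1}{3} \approx 0.33333$)
$A = - \frac{309}{40}$ ($A = -7 + \frac{\frac{4}{5} + \frac{-3 - 6}{4}}{2} = -7 + \frac{4 \cdot \frac{1}{5} + \left(-3 - 6\right) \frac{1}{4}}{2} = -7 + \frac{\frac{4}{5} - \frac{9}{4}}{2} = -7 + \frac{1}{2} \left(- \frac{29}{20}\right) = -7 - \frac{29}{40} = - \frac{309}{40} \approx -7.725$)
$q{\left(V,J \right)} = \frac{1}{3} + V$ ($q{\left(V,J \right)} = V + \frac{1}{3} = \frac{1}{3} + V$)
$\frac{1}{q{\left(w{\left(-1 \right)},-3 \right)} + A} \left(-101\right) = \frac{1}{\left(\frac{1}{3} - 1\right) - \frac{309}{40}} \left(-101\right) = \frac{1}{- \frac{2}{3} - \frac{309}{40}} \left(-101\right) = \frac{1}{- \frac{1007}{120}} \left(-101\right) = \left(- \frac{120}{1007}\right) \left(-101\right) = \frac{12120}{1007}$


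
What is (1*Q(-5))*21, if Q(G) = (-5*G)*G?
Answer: -2625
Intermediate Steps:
Q(G) = -5*G²
(1*Q(-5))*21 = (1*(-5*(-5)²))*21 = (1*(-5*25))*21 = (1*(-125))*21 = -125*21 = -2625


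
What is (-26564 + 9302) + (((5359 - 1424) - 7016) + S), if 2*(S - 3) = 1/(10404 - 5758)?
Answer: -188999279/9292 ≈ -20340.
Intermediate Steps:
S = 27877/9292 (S = 3 + 1/(2*(10404 - 5758)) = 3 + (1/2)/4646 = 3 + (1/2)*(1/4646) = 3 + 1/9292 = 27877/9292 ≈ 3.0001)
(-26564 + 9302) + (((5359 - 1424) - 7016) + S) = (-26564 + 9302) + (((5359 - 1424) - 7016) + 27877/9292) = -17262 + ((3935 - 7016) + 27877/9292) = -17262 + (-3081 + 27877/9292) = -17262 - 28600775/9292 = -188999279/9292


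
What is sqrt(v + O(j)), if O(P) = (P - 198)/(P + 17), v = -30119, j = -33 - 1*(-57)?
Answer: I*sqrt(50637173)/41 ≈ 173.56*I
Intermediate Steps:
j = 24 (j = -33 + 57 = 24)
O(P) = (-198 + P)/(17 + P)
sqrt(v + O(j)) = sqrt(-30119 + (-198 + 24)/(17 + 24)) = sqrt(-30119 - 174/41) = sqrt(-1235053/41) = I*sqrt(50637173)/41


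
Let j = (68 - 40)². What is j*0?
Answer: 0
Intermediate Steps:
j = 784 (j = 28² = 784)
j*0 = 784*0 = 0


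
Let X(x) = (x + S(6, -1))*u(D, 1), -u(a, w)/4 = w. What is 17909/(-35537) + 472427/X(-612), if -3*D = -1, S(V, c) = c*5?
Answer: 16744438887/87705316 ≈ 190.92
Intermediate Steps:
S(V, c) = 5*c
D = ⅓ (D = -⅓*(-1) = ⅓ ≈ 0.33333)
u(a, w) = -4*w
X(x) = 20 - 4*x (X(x) = (x + 5*(-1))*(-4*1) = (x - 5)*(-4) = (-5 + x)*(-4) = 20 - 4*x)
17909/(-35537) + 472427/X(-612) = 17909/(-35537) + 472427/(20 - 4*(-612)) = 17909*(-1/35537) + 472427/(20 + 2448) = -17909/35537 + 472427/2468 = 16744438887/87705316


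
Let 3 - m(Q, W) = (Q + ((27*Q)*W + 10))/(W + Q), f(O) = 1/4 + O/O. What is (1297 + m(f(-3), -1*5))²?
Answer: 1582564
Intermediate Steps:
f(O) = 5/4 (f(O) = 1*(¼) + 1 = ¼ + 1 = 5/4)
m(Q, W) = 3 - (10 + Q + 27*Q*W)/(Q + W) (m(Q, W) = 3 - (Q + ((27*Q)*W + 10))/(W + Q) = 3 - (Q + (27*Q*W + 10))/(Q + W) = 3 - (Q + (10 + 27*Q*W))/(Q + W) = 3 - (10 + Q + 27*Q*W)/(Q + W))
(1297 + m(f(-3), -1*5))² = (1297 + (-10 + 2*(5/4) + 3*(-1*5) - 27*5/4*(-1*5))/(5/4 - 1*5))² = (1297 + (-10 + 5/2 + 3*(-5) - 27*5/4*(-5))/(5/4 - 5))² = (1297 + (-10 + 5/2 - 15 + 675/4)/(-15/4))² = (1297 - 4/15*585/4)² = (1297 - 39)² = 1258² = 1582564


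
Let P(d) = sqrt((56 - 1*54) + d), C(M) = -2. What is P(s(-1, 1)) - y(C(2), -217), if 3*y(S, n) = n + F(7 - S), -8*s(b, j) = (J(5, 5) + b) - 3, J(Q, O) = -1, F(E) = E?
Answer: 208/3 + sqrt(42)/4 ≈ 70.953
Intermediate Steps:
s(b, j) = 1/2 - b/8 (s(b, j) = -((-1 + b) - 3)/8 = -(-4 + b)/8 = 1/2 - b/8)
y(S, n) = 7/3 - S/3 + n/3 (y(S, n) = (n + (7 - S))/3 = (7 + n - S)/3 = 7/3 - S/3 + n/3)
P(d) = sqrt(2 + d) (P(d) = sqrt((56 - 54) + d) = sqrt(2 + d))
P(s(-1, 1)) - y(C(2), -217) = sqrt(2 + (1/2 - 1/8*(-1))) - (7/3 - 1/3*(-2) + (1/3)*(-217)) = sqrt(2 + (1/2 + 1/8)) - (7/3 + 2/3 - 217/3) = sqrt(2 + 5/8) - 1*(-208/3) = sqrt(21/8) + 208/3 = sqrt(42)/4 + 208/3 = 208/3 + sqrt(42)/4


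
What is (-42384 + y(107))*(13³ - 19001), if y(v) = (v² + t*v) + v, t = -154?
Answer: 794930024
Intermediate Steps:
y(v) = v² - 153*v (y(v) = (v² - 154*v) + v = v² - 153*v)
(-42384 + y(107))*(13³ - 19001) = (-42384 + 107*(-153 + 107))*(13³ - 19001) = (-42384 + 107*(-46))*(2197 - 19001) = (-42384 - 4922)*(-16804) = -47306*(-16804) = 794930024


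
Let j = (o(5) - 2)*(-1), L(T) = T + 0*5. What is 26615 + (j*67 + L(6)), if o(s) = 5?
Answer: 26420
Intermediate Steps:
L(T) = T (L(T) = T + 0 = T)
j = -3 (j = (5 - 2)*(-1) = 3*(-1) = -3)
26615 + (j*67 + L(6)) = 26615 + (-3*67 + 6) = 26615 + (-201 + 6) = 26615 - 195 = 26420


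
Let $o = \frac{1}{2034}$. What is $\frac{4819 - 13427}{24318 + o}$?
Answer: $- \frac{17508672}{49462813} \approx -0.35398$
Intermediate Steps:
$o = \frac{1}{2034} \approx 0.00049164$
$\frac{4819 - 13427}{24318 + o} = \frac{4819 - 13427}{24318 + \frac{1}{2034}} = - \frac{8608}{\frac{49462813}{2034}} = \left(-8608\right) \frac{2034}{49462813} = - \frac{17508672}{49462813}$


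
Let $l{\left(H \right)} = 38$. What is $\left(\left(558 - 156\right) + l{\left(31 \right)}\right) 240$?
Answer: $105600$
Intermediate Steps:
$\left(\left(558 - 156\right) + l{\left(31 \right)}\right) 240 = \left(\left(558 - 156\right) + 38\right) 240 = \left(402 + 38\right) 240 = 440 \cdot 240 = 105600$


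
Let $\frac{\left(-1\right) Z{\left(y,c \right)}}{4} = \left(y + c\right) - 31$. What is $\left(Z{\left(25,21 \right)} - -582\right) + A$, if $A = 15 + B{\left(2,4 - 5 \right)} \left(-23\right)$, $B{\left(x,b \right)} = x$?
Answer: $491$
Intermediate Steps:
$Z{\left(y,c \right)} = 124 - 4 c - 4 y$ ($Z{\left(y,c \right)} = - 4 \left(\left(y + c\right) - 31\right) = - 4 \left(\left(c + y\right) - 31\right) = - 4 \left(-31 + c + y\right) = 124 - 4 c - 4 y$)
$A = -31$ ($A = 15 + 2 \left(-23\right) = 15 - 46 = -31$)
$\left(Z{\left(25,21 \right)} - -582\right) + A = \left(\left(124 - 84 - 100\right) - -582\right) - 31 = \left(\left(124 - 84 - 100\right) + 582\right) - 31 = \left(-60 + 582\right) - 31 = 522 - 31 = 491$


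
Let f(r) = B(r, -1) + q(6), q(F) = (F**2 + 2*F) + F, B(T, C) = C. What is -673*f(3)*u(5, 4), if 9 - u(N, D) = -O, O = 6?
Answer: -535035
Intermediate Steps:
q(F) = F**2 + 3*F
u(N, D) = 15 (u(N, D) = 9 - (-1)*6 = 9 - 1*(-6) = 9 + 6 = 15)
f(r) = 53 (f(r) = -1 + 6*(3 + 6) = -1 + 6*9 = -1 + 54 = 53)
-673*f(3)*u(5, 4) = -35669*15 = -673*795 = -535035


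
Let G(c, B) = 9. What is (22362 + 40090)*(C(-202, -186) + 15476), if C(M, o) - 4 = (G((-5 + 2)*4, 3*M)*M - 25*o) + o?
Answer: 1132004952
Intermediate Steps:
C(M, o) = 4 - 24*o + 9*M (C(M, o) = 4 + ((9*M - 25*o) + o) = 4 + ((-25*o + 9*M) + o) = 4 + (-24*o + 9*M) = 4 - 24*o + 9*M)
(22362 + 40090)*(C(-202, -186) + 15476) = (22362 + 40090)*((4 - 24*(-186) + 9*(-202)) + 15476) = 62452*((4 + 4464 - 1818) + 15476) = 62452*(2650 + 15476) = 62452*18126 = 1132004952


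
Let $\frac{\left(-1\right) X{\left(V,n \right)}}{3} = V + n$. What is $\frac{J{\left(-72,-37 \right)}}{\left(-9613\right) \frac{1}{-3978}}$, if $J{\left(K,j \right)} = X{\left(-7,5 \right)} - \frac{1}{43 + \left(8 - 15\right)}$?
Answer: $\frac{47515}{19226} \approx 2.4714$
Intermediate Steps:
$X{\left(V,n \right)} = - 3 V - 3 n$ ($X{\left(V,n \right)} = - 3 \left(V + n\right) = - 3 V - 3 n$)
$J{\left(K,j \right)} = \frac{215}{36}$ ($J{\left(K,j \right)} = \left(\left(-3\right) \left(-7\right) - 15\right) - \frac{1}{43 + \left(8 - 15\right)} = \left(21 - 15\right) - \frac{1}{43 - 7} = 6 - \frac{1}{36} = \frac{215}{36}$)
$\frac{J{\left(-72,-37 \right)}}{\left(-9613\right) \frac{1}{-3978}} = \frac{215}{36 \left(- \frac{9613}{-3978}\right)} = \frac{215}{36 \left(\left(-9613\right) \left(- \frac{1}{3978}\right)\right)} = \frac{215}{36 \cdot \frac{9613}{3978}} = \frac{215}{36} \cdot \frac{3978}{9613} = \frac{47515}{19226}$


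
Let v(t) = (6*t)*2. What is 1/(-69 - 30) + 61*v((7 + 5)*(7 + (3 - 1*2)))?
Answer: 6956927/99 ≈ 70272.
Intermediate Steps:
v(t) = 12*t
1/(-69 - 30) + 61*v((7 + 5)*(7 + (3 - 1*2))) = 1/(-69 - 30) + 61*(12*((7 + 5)*(7 + (3 - 1*2)))) = 1/(-99) + 61*(12*(12*(7 + (3 - 2)))) = -1/99 + 61*(12*(12*(7 + 1))) = -1/99 + 61*(12*(12*8)) = -1/99 + 61*(12*96) = -1/99 + 61*1152 = -1/99 + 70272 = 6956927/99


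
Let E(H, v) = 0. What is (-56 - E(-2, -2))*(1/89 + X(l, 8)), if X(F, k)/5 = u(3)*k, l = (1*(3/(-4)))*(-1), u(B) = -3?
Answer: 598024/89 ≈ 6719.4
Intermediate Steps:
l = 3/4 (l = (1*(3*(-1/4)))*(-1) = (1*(-3/4))*(-1) = -3/4*(-1) = 3/4 ≈ 0.75000)
X(F, k) = -15*k (X(F, k) = 5*(-3*k) = -15*k)
(-56 - E(-2, -2))*(1/89 + X(l, 8)) = (-56 - 1*0)*(1/89 - 15*8) = (-56 + 0)*(1/89 - 120) = -56*(-10679/89) = 598024/89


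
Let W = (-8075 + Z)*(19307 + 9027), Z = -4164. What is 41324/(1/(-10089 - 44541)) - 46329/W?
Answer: -782865902203312791/346779826 ≈ -2.2575e+9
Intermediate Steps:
W = -346779826 (W = (-8075 - 4164)*(19307 + 9027) = -12239*28334 = -346779826)
41324/(1/(-10089 - 44541)) - 46329/W = 41324/(1/(-10089 - 44541)) - 46329/(-346779826) = 41324/(1/(-54630)) - 46329*(-1/346779826) = 41324/(-1/54630) + 46329/346779826 = 41324*(-54630) + 46329/346779826 = -2257530120 + 46329/346779826 = -782865902203312791/346779826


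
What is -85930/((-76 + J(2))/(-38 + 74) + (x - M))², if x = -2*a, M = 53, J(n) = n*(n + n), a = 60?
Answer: -3480165/1238738 ≈ -2.8094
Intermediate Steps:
J(n) = 2*n² (J(n) = n*(2*n) = 2*n²)
x = -120 (x = -2*60 = -120)
-85930/((-76 + J(2))/(-38 + 74) + (x - M))² = -85930/((-76 + 2*2²)/(-38 + 74) + (-120 - 1*53))² = -85930/((-76 + 2*4)/36 + (-120 - 53))² = -85930/((-76 + 8)*(1/36) - 173)² = -85930/(-68*1/36 - 173)² = -85930/(-17/9 - 173)² = -85930/((-1574/9)²) = -85930/2477476/81 = -85930*81/2477476 = -3480165/1238738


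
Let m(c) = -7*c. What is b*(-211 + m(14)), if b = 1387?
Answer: -428583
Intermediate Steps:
b*(-211 + m(14)) = 1387*(-211 - 7*14) = 1387*(-211 - 98) = 1387*(-309) = -428583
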